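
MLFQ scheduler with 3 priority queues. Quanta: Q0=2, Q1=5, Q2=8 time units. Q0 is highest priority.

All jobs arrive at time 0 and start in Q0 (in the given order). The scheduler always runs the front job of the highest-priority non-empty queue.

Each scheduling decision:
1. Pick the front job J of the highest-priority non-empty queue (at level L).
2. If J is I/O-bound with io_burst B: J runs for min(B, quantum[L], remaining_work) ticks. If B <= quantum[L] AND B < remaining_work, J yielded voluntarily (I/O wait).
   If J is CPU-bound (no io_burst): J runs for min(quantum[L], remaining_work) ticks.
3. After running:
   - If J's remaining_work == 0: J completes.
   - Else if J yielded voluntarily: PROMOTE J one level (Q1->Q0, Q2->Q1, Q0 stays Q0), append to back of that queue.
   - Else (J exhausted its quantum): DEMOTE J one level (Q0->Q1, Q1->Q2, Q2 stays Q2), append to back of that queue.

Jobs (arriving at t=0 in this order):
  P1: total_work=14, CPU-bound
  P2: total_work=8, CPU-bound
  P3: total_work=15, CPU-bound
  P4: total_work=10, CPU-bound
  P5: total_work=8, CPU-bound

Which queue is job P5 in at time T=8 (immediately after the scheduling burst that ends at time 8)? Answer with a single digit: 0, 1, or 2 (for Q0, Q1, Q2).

t=0-2: P1@Q0 runs 2, rem=12, quantum used, demote→Q1. Q0=[P2,P3,P4,P5] Q1=[P1] Q2=[]
t=2-4: P2@Q0 runs 2, rem=6, quantum used, demote→Q1. Q0=[P3,P4,P5] Q1=[P1,P2] Q2=[]
t=4-6: P3@Q0 runs 2, rem=13, quantum used, demote→Q1. Q0=[P4,P5] Q1=[P1,P2,P3] Q2=[]
t=6-8: P4@Q0 runs 2, rem=8, quantum used, demote→Q1. Q0=[P5] Q1=[P1,P2,P3,P4] Q2=[]
t=8-10: P5@Q0 runs 2, rem=6, quantum used, demote→Q1. Q0=[] Q1=[P1,P2,P3,P4,P5] Q2=[]
t=10-15: P1@Q1 runs 5, rem=7, quantum used, demote→Q2. Q0=[] Q1=[P2,P3,P4,P5] Q2=[P1]
t=15-20: P2@Q1 runs 5, rem=1, quantum used, demote→Q2. Q0=[] Q1=[P3,P4,P5] Q2=[P1,P2]
t=20-25: P3@Q1 runs 5, rem=8, quantum used, demote→Q2. Q0=[] Q1=[P4,P5] Q2=[P1,P2,P3]
t=25-30: P4@Q1 runs 5, rem=3, quantum used, demote→Q2. Q0=[] Q1=[P5] Q2=[P1,P2,P3,P4]
t=30-35: P5@Q1 runs 5, rem=1, quantum used, demote→Q2. Q0=[] Q1=[] Q2=[P1,P2,P3,P4,P5]
t=35-42: P1@Q2 runs 7, rem=0, completes. Q0=[] Q1=[] Q2=[P2,P3,P4,P5]
t=42-43: P2@Q2 runs 1, rem=0, completes. Q0=[] Q1=[] Q2=[P3,P4,P5]
t=43-51: P3@Q2 runs 8, rem=0, completes. Q0=[] Q1=[] Q2=[P4,P5]
t=51-54: P4@Q2 runs 3, rem=0, completes. Q0=[] Q1=[] Q2=[P5]
t=54-55: P5@Q2 runs 1, rem=0, completes. Q0=[] Q1=[] Q2=[]

Answer: 0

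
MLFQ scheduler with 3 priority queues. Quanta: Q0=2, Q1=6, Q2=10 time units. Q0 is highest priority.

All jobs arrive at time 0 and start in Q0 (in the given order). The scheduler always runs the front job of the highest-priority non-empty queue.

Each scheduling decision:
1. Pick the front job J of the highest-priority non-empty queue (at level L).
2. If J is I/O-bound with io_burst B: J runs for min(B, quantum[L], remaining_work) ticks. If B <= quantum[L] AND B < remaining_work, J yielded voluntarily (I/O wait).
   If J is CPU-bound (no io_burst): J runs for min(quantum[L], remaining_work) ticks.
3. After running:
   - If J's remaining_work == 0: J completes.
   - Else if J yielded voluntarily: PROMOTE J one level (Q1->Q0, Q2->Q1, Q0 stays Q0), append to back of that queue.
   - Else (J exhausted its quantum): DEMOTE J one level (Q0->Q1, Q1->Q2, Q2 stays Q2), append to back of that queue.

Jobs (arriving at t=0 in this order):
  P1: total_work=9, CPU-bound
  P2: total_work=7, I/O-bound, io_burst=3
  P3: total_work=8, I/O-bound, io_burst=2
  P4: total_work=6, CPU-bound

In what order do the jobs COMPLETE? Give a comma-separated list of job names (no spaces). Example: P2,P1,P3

t=0-2: P1@Q0 runs 2, rem=7, quantum used, demote→Q1. Q0=[P2,P3,P4] Q1=[P1] Q2=[]
t=2-4: P2@Q0 runs 2, rem=5, quantum used, demote→Q1. Q0=[P3,P4] Q1=[P1,P2] Q2=[]
t=4-6: P3@Q0 runs 2, rem=6, I/O yield, promote→Q0. Q0=[P4,P3] Q1=[P1,P2] Q2=[]
t=6-8: P4@Q0 runs 2, rem=4, quantum used, demote→Q1. Q0=[P3] Q1=[P1,P2,P4] Q2=[]
t=8-10: P3@Q0 runs 2, rem=4, I/O yield, promote→Q0. Q0=[P3] Q1=[P1,P2,P4] Q2=[]
t=10-12: P3@Q0 runs 2, rem=2, I/O yield, promote→Q0. Q0=[P3] Q1=[P1,P2,P4] Q2=[]
t=12-14: P3@Q0 runs 2, rem=0, completes. Q0=[] Q1=[P1,P2,P4] Q2=[]
t=14-20: P1@Q1 runs 6, rem=1, quantum used, demote→Q2. Q0=[] Q1=[P2,P4] Q2=[P1]
t=20-23: P2@Q1 runs 3, rem=2, I/O yield, promote→Q0. Q0=[P2] Q1=[P4] Q2=[P1]
t=23-25: P2@Q0 runs 2, rem=0, completes. Q0=[] Q1=[P4] Q2=[P1]
t=25-29: P4@Q1 runs 4, rem=0, completes. Q0=[] Q1=[] Q2=[P1]
t=29-30: P1@Q2 runs 1, rem=0, completes. Q0=[] Q1=[] Q2=[]

Answer: P3,P2,P4,P1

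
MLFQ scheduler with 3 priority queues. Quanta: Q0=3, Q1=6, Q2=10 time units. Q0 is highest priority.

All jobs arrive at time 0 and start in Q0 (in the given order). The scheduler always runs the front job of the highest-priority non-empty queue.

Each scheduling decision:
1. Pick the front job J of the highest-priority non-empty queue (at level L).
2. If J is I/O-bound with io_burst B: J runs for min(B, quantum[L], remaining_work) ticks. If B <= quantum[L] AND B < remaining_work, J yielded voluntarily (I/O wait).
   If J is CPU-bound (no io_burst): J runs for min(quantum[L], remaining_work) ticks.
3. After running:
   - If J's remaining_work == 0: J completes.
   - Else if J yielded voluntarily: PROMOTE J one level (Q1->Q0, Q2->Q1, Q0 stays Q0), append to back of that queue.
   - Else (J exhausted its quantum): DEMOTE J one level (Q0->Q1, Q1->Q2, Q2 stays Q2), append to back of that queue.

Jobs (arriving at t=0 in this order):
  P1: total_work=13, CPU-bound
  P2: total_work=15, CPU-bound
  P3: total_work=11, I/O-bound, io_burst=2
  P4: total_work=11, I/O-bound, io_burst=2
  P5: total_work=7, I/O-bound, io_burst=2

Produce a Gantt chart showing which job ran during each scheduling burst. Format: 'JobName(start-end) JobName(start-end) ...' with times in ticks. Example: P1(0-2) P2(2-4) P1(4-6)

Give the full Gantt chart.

Answer: P1(0-3) P2(3-6) P3(6-8) P4(8-10) P5(10-12) P3(12-14) P4(14-16) P5(16-18) P3(18-20) P4(20-22) P5(22-24) P3(24-26) P4(26-28) P5(28-29) P3(29-31) P4(31-33) P3(33-34) P4(34-35) P1(35-41) P2(41-47) P1(47-51) P2(51-57)

Derivation:
t=0-3: P1@Q0 runs 3, rem=10, quantum used, demote→Q1. Q0=[P2,P3,P4,P5] Q1=[P1] Q2=[]
t=3-6: P2@Q0 runs 3, rem=12, quantum used, demote→Q1. Q0=[P3,P4,P5] Q1=[P1,P2] Q2=[]
t=6-8: P3@Q0 runs 2, rem=9, I/O yield, promote→Q0. Q0=[P4,P5,P3] Q1=[P1,P2] Q2=[]
t=8-10: P4@Q0 runs 2, rem=9, I/O yield, promote→Q0. Q0=[P5,P3,P4] Q1=[P1,P2] Q2=[]
t=10-12: P5@Q0 runs 2, rem=5, I/O yield, promote→Q0. Q0=[P3,P4,P5] Q1=[P1,P2] Q2=[]
t=12-14: P3@Q0 runs 2, rem=7, I/O yield, promote→Q0. Q0=[P4,P5,P3] Q1=[P1,P2] Q2=[]
t=14-16: P4@Q0 runs 2, rem=7, I/O yield, promote→Q0. Q0=[P5,P3,P4] Q1=[P1,P2] Q2=[]
t=16-18: P5@Q0 runs 2, rem=3, I/O yield, promote→Q0. Q0=[P3,P4,P5] Q1=[P1,P2] Q2=[]
t=18-20: P3@Q0 runs 2, rem=5, I/O yield, promote→Q0. Q0=[P4,P5,P3] Q1=[P1,P2] Q2=[]
t=20-22: P4@Q0 runs 2, rem=5, I/O yield, promote→Q0. Q0=[P5,P3,P4] Q1=[P1,P2] Q2=[]
t=22-24: P5@Q0 runs 2, rem=1, I/O yield, promote→Q0. Q0=[P3,P4,P5] Q1=[P1,P2] Q2=[]
t=24-26: P3@Q0 runs 2, rem=3, I/O yield, promote→Q0. Q0=[P4,P5,P3] Q1=[P1,P2] Q2=[]
t=26-28: P4@Q0 runs 2, rem=3, I/O yield, promote→Q0. Q0=[P5,P3,P4] Q1=[P1,P2] Q2=[]
t=28-29: P5@Q0 runs 1, rem=0, completes. Q0=[P3,P4] Q1=[P1,P2] Q2=[]
t=29-31: P3@Q0 runs 2, rem=1, I/O yield, promote→Q0. Q0=[P4,P3] Q1=[P1,P2] Q2=[]
t=31-33: P4@Q0 runs 2, rem=1, I/O yield, promote→Q0. Q0=[P3,P4] Q1=[P1,P2] Q2=[]
t=33-34: P3@Q0 runs 1, rem=0, completes. Q0=[P4] Q1=[P1,P2] Q2=[]
t=34-35: P4@Q0 runs 1, rem=0, completes. Q0=[] Q1=[P1,P2] Q2=[]
t=35-41: P1@Q1 runs 6, rem=4, quantum used, demote→Q2. Q0=[] Q1=[P2] Q2=[P1]
t=41-47: P2@Q1 runs 6, rem=6, quantum used, demote→Q2. Q0=[] Q1=[] Q2=[P1,P2]
t=47-51: P1@Q2 runs 4, rem=0, completes. Q0=[] Q1=[] Q2=[P2]
t=51-57: P2@Q2 runs 6, rem=0, completes. Q0=[] Q1=[] Q2=[]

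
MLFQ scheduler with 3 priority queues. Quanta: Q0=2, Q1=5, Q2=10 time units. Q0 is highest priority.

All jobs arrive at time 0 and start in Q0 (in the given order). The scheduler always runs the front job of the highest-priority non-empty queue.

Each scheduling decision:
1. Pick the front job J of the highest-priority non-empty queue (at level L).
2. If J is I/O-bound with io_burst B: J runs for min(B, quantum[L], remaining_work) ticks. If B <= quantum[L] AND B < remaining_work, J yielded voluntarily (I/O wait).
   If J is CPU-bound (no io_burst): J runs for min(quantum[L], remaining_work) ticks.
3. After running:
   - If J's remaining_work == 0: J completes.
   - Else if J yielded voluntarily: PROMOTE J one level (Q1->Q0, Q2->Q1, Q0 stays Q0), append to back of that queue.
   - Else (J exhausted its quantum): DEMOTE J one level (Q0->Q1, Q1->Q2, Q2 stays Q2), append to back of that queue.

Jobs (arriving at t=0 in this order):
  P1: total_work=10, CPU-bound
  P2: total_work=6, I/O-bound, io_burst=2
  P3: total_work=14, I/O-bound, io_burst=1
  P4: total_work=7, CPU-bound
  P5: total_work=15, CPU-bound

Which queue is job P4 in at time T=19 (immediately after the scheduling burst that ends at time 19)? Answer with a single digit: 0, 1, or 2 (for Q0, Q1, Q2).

Answer: 1

Derivation:
t=0-2: P1@Q0 runs 2, rem=8, quantum used, demote→Q1. Q0=[P2,P3,P4,P5] Q1=[P1] Q2=[]
t=2-4: P2@Q0 runs 2, rem=4, I/O yield, promote→Q0. Q0=[P3,P4,P5,P2] Q1=[P1] Q2=[]
t=4-5: P3@Q0 runs 1, rem=13, I/O yield, promote→Q0. Q0=[P4,P5,P2,P3] Q1=[P1] Q2=[]
t=5-7: P4@Q0 runs 2, rem=5, quantum used, demote→Q1. Q0=[P5,P2,P3] Q1=[P1,P4] Q2=[]
t=7-9: P5@Q0 runs 2, rem=13, quantum used, demote→Q1. Q0=[P2,P3] Q1=[P1,P4,P5] Q2=[]
t=9-11: P2@Q0 runs 2, rem=2, I/O yield, promote→Q0. Q0=[P3,P2] Q1=[P1,P4,P5] Q2=[]
t=11-12: P3@Q0 runs 1, rem=12, I/O yield, promote→Q0. Q0=[P2,P3] Q1=[P1,P4,P5] Q2=[]
t=12-14: P2@Q0 runs 2, rem=0, completes. Q0=[P3] Q1=[P1,P4,P5] Q2=[]
t=14-15: P3@Q0 runs 1, rem=11, I/O yield, promote→Q0. Q0=[P3] Q1=[P1,P4,P5] Q2=[]
t=15-16: P3@Q0 runs 1, rem=10, I/O yield, promote→Q0. Q0=[P3] Q1=[P1,P4,P5] Q2=[]
t=16-17: P3@Q0 runs 1, rem=9, I/O yield, promote→Q0. Q0=[P3] Q1=[P1,P4,P5] Q2=[]
t=17-18: P3@Q0 runs 1, rem=8, I/O yield, promote→Q0. Q0=[P3] Q1=[P1,P4,P5] Q2=[]
t=18-19: P3@Q0 runs 1, rem=7, I/O yield, promote→Q0. Q0=[P3] Q1=[P1,P4,P5] Q2=[]
t=19-20: P3@Q0 runs 1, rem=6, I/O yield, promote→Q0. Q0=[P3] Q1=[P1,P4,P5] Q2=[]
t=20-21: P3@Q0 runs 1, rem=5, I/O yield, promote→Q0. Q0=[P3] Q1=[P1,P4,P5] Q2=[]
t=21-22: P3@Q0 runs 1, rem=4, I/O yield, promote→Q0. Q0=[P3] Q1=[P1,P4,P5] Q2=[]
t=22-23: P3@Q0 runs 1, rem=3, I/O yield, promote→Q0. Q0=[P3] Q1=[P1,P4,P5] Q2=[]
t=23-24: P3@Q0 runs 1, rem=2, I/O yield, promote→Q0. Q0=[P3] Q1=[P1,P4,P5] Q2=[]
t=24-25: P3@Q0 runs 1, rem=1, I/O yield, promote→Q0. Q0=[P3] Q1=[P1,P4,P5] Q2=[]
t=25-26: P3@Q0 runs 1, rem=0, completes. Q0=[] Q1=[P1,P4,P5] Q2=[]
t=26-31: P1@Q1 runs 5, rem=3, quantum used, demote→Q2. Q0=[] Q1=[P4,P5] Q2=[P1]
t=31-36: P4@Q1 runs 5, rem=0, completes. Q0=[] Q1=[P5] Q2=[P1]
t=36-41: P5@Q1 runs 5, rem=8, quantum used, demote→Q2. Q0=[] Q1=[] Q2=[P1,P5]
t=41-44: P1@Q2 runs 3, rem=0, completes. Q0=[] Q1=[] Q2=[P5]
t=44-52: P5@Q2 runs 8, rem=0, completes. Q0=[] Q1=[] Q2=[]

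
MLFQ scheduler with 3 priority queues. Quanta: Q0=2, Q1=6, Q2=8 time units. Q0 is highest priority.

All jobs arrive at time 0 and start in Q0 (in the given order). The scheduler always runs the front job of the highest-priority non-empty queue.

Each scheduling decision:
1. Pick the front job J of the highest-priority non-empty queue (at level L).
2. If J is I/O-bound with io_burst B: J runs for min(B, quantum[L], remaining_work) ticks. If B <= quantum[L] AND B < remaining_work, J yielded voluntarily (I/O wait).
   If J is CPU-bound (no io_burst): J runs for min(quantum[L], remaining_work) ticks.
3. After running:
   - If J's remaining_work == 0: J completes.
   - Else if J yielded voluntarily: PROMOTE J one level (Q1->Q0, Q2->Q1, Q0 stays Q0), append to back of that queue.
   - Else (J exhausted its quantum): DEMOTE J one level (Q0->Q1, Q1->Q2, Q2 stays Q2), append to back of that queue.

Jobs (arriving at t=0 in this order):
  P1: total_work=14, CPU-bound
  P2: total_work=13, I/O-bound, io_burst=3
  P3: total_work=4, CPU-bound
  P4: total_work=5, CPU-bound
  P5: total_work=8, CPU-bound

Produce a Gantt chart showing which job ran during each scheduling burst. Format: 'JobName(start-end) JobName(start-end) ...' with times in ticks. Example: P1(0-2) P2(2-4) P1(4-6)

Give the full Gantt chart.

Answer: P1(0-2) P2(2-4) P3(4-6) P4(6-8) P5(8-10) P1(10-16) P2(16-19) P2(19-21) P3(21-23) P4(23-26) P5(26-32) P2(32-35) P2(35-37) P2(37-38) P1(38-44)

Derivation:
t=0-2: P1@Q0 runs 2, rem=12, quantum used, demote→Q1. Q0=[P2,P3,P4,P5] Q1=[P1] Q2=[]
t=2-4: P2@Q0 runs 2, rem=11, quantum used, demote→Q1. Q0=[P3,P4,P5] Q1=[P1,P2] Q2=[]
t=4-6: P3@Q0 runs 2, rem=2, quantum used, demote→Q1. Q0=[P4,P5] Q1=[P1,P2,P3] Q2=[]
t=6-8: P4@Q0 runs 2, rem=3, quantum used, demote→Q1. Q0=[P5] Q1=[P1,P2,P3,P4] Q2=[]
t=8-10: P5@Q0 runs 2, rem=6, quantum used, demote→Q1. Q0=[] Q1=[P1,P2,P3,P4,P5] Q2=[]
t=10-16: P1@Q1 runs 6, rem=6, quantum used, demote→Q2. Q0=[] Q1=[P2,P3,P4,P5] Q2=[P1]
t=16-19: P2@Q1 runs 3, rem=8, I/O yield, promote→Q0. Q0=[P2] Q1=[P3,P4,P5] Q2=[P1]
t=19-21: P2@Q0 runs 2, rem=6, quantum used, demote→Q1. Q0=[] Q1=[P3,P4,P5,P2] Q2=[P1]
t=21-23: P3@Q1 runs 2, rem=0, completes. Q0=[] Q1=[P4,P5,P2] Q2=[P1]
t=23-26: P4@Q1 runs 3, rem=0, completes. Q0=[] Q1=[P5,P2] Q2=[P1]
t=26-32: P5@Q1 runs 6, rem=0, completes. Q0=[] Q1=[P2] Q2=[P1]
t=32-35: P2@Q1 runs 3, rem=3, I/O yield, promote→Q0. Q0=[P2] Q1=[] Q2=[P1]
t=35-37: P2@Q0 runs 2, rem=1, quantum used, demote→Q1. Q0=[] Q1=[P2] Q2=[P1]
t=37-38: P2@Q1 runs 1, rem=0, completes. Q0=[] Q1=[] Q2=[P1]
t=38-44: P1@Q2 runs 6, rem=0, completes. Q0=[] Q1=[] Q2=[]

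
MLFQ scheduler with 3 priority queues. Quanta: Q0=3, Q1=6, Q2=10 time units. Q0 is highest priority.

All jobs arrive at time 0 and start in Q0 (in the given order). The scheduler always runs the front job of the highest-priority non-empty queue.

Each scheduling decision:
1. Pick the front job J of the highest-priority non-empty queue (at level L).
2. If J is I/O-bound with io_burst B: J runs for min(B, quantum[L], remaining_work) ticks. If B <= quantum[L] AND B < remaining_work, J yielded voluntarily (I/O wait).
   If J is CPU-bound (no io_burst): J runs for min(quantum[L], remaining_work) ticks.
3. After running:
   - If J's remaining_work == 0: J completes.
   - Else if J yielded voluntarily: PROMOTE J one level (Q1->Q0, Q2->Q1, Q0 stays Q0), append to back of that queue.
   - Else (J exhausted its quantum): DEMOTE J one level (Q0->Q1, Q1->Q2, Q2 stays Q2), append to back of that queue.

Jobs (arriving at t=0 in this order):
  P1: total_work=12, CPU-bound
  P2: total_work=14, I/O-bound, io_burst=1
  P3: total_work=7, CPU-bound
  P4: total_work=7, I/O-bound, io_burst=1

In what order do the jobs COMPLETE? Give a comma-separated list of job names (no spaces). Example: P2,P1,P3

Answer: P4,P2,P3,P1

Derivation:
t=0-3: P1@Q0 runs 3, rem=9, quantum used, demote→Q1. Q0=[P2,P3,P4] Q1=[P1] Q2=[]
t=3-4: P2@Q0 runs 1, rem=13, I/O yield, promote→Q0. Q0=[P3,P4,P2] Q1=[P1] Q2=[]
t=4-7: P3@Q0 runs 3, rem=4, quantum used, demote→Q1. Q0=[P4,P2] Q1=[P1,P3] Q2=[]
t=7-8: P4@Q0 runs 1, rem=6, I/O yield, promote→Q0. Q0=[P2,P4] Q1=[P1,P3] Q2=[]
t=8-9: P2@Q0 runs 1, rem=12, I/O yield, promote→Q0. Q0=[P4,P2] Q1=[P1,P3] Q2=[]
t=9-10: P4@Q0 runs 1, rem=5, I/O yield, promote→Q0. Q0=[P2,P4] Q1=[P1,P3] Q2=[]
t=10-11: P2@Q0 runs 1, rem=11, I/O yield, promote→Q0. Q0=[P4,P2] Q1=[P1,P3] Q2=[]
t=11-12: P4@Q0 runs 1, rem=4, I/O yield, promote→Q0. Q0=[P2,P4] Q1=[P1,P3] Q2=[]
t=12-13: P2@Q0 runs 1, rem=10, I/O yield, promote→Q0. Q0=[P4,P2] Q1=[P1,P3] Q2=[]
t=13-14: P4@Q0 runs 1, rem=3, I/O yield, promote→Q0. Q0=[P2,P4] Q1=[P1,P3] Q2=[]
t=14-15: P2@Q0 runs 1, rem=9, I/O yield, promote→Q0. Q0=[P4,P2] Q1=[P1,P3] Q2=[]
t=15-16: P4@Q0 runs 1, rem=2, I/O yield, promote→Q0. Q0=[P2,P4] Q1=[P1,P3] Q2=[]
t=16-17: P2@Q0 runs 1, rem=8, I/O yield, promote→Q0. Q0=[P4,P2] Q1=[P1,P3] Q2=[]
t=17-18: P4@Q0 runs 1, rem=1, I/O yield, promote→Q0. Q0=[P2,P4] Q1=[P1,P3] Q2=[]
t=18-19: P2@Q0 runs 1, rem=7, I/O yield, promote→Q0. Q0=[P4,P2] Q1=[P1,P3] Q2=[]
t=19-20: P4@Q0 runs 1, rem=0, completes. Q0=[P2] Q1=[P1,P3] Q2=[]
t=20-21: P2@Q0 runs 1, rem=6, I/O yield, promote→Q0. Q0=[P2] Q1=[P1,P3] Q2=[]
t=21-22: P2@Q0 runs 1, rem=5, I/O yield, promote→Q0. Q0=[P2] Q1=[P1,P3] Q2=[]
t=22-23: P2@Q0 runs 1, rem=4, I/O yield, promote→Q0. Q0=[P2] Q1=[P1,P3] Q2=[]
t=23-24: P2@Q0 runs 1, rem=3, I/O yield, promote→Q0. Q0=[P2] Q1=[P1,P3] Q2=[]
t=24-25: P2@Q0 runs 1, rem=2, I/O yield, promote→Q0. Q0=[P2] Q1=[P1,P3] Q2=[]
t=25-26: P2@Q0 runs 1, rem=1, I/O yield, promote→Q0. Q0=[P2] Q1=[P1,P3] Q2=[]
t=26-27: P2@Q0 runs 1, rem=0, completes. Q0=[] Q1=[P1,P3] Q2=[]
t=27-33: P1@Q1 runs 6, rem=3, quantum used, demote→Q2. Q0=[] Q1=[P3] Q2=[P1]
t=33-37: P3@Q1 runs 4, rem=0, completes. Q0=[] Q1=[] Q2=[P1]
t=37-40: P1@Q2 runs 3, rem=0, completes. Q0=[] Q1=[] Q2=[]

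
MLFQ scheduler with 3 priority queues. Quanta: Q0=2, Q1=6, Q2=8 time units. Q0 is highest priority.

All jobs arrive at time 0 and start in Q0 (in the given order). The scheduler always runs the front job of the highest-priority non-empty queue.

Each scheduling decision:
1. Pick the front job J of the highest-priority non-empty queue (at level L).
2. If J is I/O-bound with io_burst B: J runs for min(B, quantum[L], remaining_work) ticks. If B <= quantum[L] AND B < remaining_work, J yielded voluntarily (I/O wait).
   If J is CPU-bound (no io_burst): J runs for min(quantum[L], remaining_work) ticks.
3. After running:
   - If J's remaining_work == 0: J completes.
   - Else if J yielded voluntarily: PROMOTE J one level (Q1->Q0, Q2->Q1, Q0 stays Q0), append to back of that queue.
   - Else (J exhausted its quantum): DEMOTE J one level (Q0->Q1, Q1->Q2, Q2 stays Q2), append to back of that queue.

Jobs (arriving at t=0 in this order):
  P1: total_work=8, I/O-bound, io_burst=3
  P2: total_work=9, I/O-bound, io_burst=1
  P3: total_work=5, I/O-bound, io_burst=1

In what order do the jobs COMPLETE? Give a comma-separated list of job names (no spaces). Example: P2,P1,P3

Answer: P3,P2,P1

Derivation:
t=0-2: P1@Q0 runs 2, rem=6, quantum used, demote→Q1. Q0=[P2,P3] Q1=[P1] Q2=[]
t=2-3: P2@Q0 runs 1, rem=8, I/O yield, promote→Q0. Q0=[P3,P2] Q1=[P1] Q2=[]
t=3-4: P3@Q0 runs 1, rem=4, I/O yield, promote→Q0. Q0=[P2,P3] Q1=[P1] Q2=[]
t=4-5: P2@Q0 runs 1, rem=7, I/O yield, promote→Q0. Q0=[P3,P2] Q1=[P1] Q2=[]
t=5-6: P3@Q0 runs 1, rem=3, I/O yield, promote→Q0. Q0=[P2,P3] Q1=[P1] Q2=[]
t=6-7: P2@Q0 runs 1, rem=6, I/O yield, promote→Q0. Q0=[P3,P2] Q1=[P1] Q2=[]
t=7-8: P3@Q0 runs 1, rem=2, I/O yield, promote→Q0. Q0=[P2,P3] Q1=[P1] Q2=[]
t=8-9: P2@Q0 runs 1, rem=5, I/O yield, promote→Q0. Q0=[P3,P2] Q1=[P1] Q2=[]
t=9-10: P3@Q0 runs 1, rem=1, I/O yield, promote→Q0. Q0=[P2,P3] Q1=[P1] Q2=[]
t=10-11: P2@Q0 runs 1, rem=4, I/O yield, promote→Q0. Q0=[P3,P2] Q1=[P1] Q2=[]
t=11-12: P3@Q0 runs 1, rem=0, completes. Q0=[P2] Q1=[P1] Q2=[]
t=12-13: P2@Q0 runs 1, rem=3, I/O yield, promote→Q0. Q0=[P2] Q1=[P1] Q2=[]
t=13-14: P2@Q0 runs 1, rem=2, I/O yield, promote→Q0. Q0=[P2] Q1=[P1] Q2=[]
t=14-15: P2@Q0 runs 1, rem=1, I/O yield, promote→Q0. Q0=[P2] Q1=[P1] Q2=[]
t=15-16: P2@Q0 runs 1, rem=0, completes. Q0=[] Q1=[P1] Q2=[]
t=16-19: P1@Q1 runs 3, rem=3, I/O yield, promote→Q0. Q0=[P1] Q1=[] Q2=[]
t=19-21: P1@Q0 runs 2, rem=1, quantum used, demote→Q1. Q0=[] Q1=[P1] Q2=[]
t=21-22: P1@Q1 runs 1, rem=0, completes. Q0=[] Q1=[] Q2=[]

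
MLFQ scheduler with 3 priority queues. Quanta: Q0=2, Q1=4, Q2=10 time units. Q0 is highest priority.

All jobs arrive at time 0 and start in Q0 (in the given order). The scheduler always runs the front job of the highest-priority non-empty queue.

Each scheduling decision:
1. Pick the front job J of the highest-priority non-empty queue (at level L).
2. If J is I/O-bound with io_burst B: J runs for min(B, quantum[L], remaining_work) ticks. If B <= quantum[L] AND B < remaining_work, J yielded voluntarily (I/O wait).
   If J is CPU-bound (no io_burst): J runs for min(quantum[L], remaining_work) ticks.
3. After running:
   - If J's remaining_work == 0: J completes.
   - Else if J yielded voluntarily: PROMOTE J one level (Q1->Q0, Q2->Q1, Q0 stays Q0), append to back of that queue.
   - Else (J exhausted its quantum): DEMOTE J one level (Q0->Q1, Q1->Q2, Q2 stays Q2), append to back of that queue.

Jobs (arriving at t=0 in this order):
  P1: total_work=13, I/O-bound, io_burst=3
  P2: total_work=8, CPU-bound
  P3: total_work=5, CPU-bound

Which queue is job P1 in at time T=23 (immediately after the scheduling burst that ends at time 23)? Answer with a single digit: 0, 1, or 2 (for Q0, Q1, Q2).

Answer: 1

Derivation:
t=0-2: P1@Q0 runs 2, rem=11, quantum used, demote→Q1. Q0=[P2,P3] Q1=[P1] Q2=[]
t=2-4: P2@Q0 runs 2, rem=6, quantum used, demote→Q1. Q0=[P3] Q1=[P1,P2] Q2=[]
t=4-6: P3@Q0 runs 2, rem=3, quantum used, demote→Q1. Q0=[] Q1=[P1,P2,P3] Q2=[]
t=6-9: P1@Q1 runs 3, rem=8, I/O yield, promote→Q0. Q0=[P1] Q1=[P2,P3] Q2=[]
t=9-11: P1@Q0 runs 2, rem=6, quantum used, demote→Q1. Q0=[] Q1=[P2,P3,P1] Q2=[]
t=11-15: P2@Q1 runs 4, rem=2, quantum used, demote→Q2. Q0=[] Q1=[P3,P1] Q2=[P2]
t=15-18: P3@Q1 runs 3, rem=0, completes. Q0=[] Q1=[P1] Q2=[P2]
t=18-21: P1@Q1 runs 3, rem=3, I/O yield, promote→Q0. Q0=[P1] Q1=[] Q2=[P2]
t=21-23: P1@Q0 runs 2, rem=1, quantum used, demote→Q1. Q0=[] Q1=[P1] Q2=[P2]
t=23-24: P1@Q1 runs 1, rem=0, completes. Q0=[] Q1=[] Q2=[P2]
t=24-26: P2@Q2 runs 2, rem=0, completes. Q0=[] Q1=[] Q2=[]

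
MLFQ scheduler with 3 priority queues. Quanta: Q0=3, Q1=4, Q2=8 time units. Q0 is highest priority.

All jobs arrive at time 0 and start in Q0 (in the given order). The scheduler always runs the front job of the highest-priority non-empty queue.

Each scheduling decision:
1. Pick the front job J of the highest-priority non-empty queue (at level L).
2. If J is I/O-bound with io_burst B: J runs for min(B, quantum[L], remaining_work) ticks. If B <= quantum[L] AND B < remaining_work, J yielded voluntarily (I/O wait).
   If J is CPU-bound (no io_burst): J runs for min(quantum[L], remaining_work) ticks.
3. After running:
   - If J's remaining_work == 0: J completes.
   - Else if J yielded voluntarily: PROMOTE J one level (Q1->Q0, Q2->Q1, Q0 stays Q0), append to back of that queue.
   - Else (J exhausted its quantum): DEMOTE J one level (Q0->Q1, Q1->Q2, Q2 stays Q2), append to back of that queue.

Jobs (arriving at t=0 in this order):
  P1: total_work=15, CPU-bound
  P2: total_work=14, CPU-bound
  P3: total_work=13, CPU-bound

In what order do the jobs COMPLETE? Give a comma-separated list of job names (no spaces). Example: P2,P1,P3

Answer: P1,P2,P3

Derivation:
t=0-3: P1@Q0 runs 3, rem=12, quantum used, demote→Q1. Q0=[P2,P3] Q1=[P1] Q2=[]
t=3-6: P2@Q0 runs 3, rem=11, quantum used, demote→Q1. Q0=[P3] Q1=[P1,P2] Q2=[]
t=6-9: P3@Q0 runs 3, rem=10, quantum used, demote→Q1. Q0=[] Q1=[P1,P2,P3] Q2=[]
t=9-13: P1@Q1 runs 4, rem=8, quantum used, demote→Q2. Q0=[] Q1=[P2,P3] Q2=[P1]
t=13-17: P2@Q1 runs 4, rem=7, quantum used, demote→Q2. Q0=[] Q1=[P3] Q2=[P1,P2]
t=17-21: P3@Q1 runs 4, rem=6, quantum used, demote→Q2. Q0=[] Q1=[] Q2=[P1,P2,P3]
t=21-29: P1@Q2 runs 8, rem=0, completes. Q0=[] Q1=[] Q2=[P2,P3]
t=29-36: P2@Q2 runs 7, rem=0, completes. Q0=[] Q1=[] Q2=[P3]
t=36-42: P3@Q2 runs 6, rem=0, completes. Q0=[] Q1=[] Q2=[]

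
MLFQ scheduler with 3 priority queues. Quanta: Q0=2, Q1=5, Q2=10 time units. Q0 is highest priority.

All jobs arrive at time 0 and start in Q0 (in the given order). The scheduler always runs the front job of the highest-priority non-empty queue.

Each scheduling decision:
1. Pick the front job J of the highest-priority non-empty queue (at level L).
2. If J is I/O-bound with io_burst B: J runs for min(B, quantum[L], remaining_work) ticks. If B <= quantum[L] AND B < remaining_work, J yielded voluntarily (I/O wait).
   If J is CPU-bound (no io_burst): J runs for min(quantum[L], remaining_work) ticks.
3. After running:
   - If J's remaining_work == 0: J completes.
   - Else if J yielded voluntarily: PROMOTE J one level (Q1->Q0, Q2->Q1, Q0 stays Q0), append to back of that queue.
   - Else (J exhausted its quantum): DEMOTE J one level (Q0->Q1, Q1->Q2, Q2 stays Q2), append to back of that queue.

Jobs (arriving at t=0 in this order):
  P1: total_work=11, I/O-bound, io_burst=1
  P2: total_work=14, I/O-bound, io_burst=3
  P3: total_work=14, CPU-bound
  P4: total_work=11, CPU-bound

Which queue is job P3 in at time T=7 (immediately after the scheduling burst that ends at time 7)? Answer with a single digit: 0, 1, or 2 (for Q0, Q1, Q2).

Answer: 1

Derivation:
t=0-1: P1@Q0 runs 1, rem=10, I/O yield, promote→Q0. Q0=[P2,P3,P4,P1] Q1=[] Q2=[]
t=1-3: P2@Q0 runs 2, rem=12, quantum used, demote→Q1. Q0=[P3,P4,P1] Q1=[P2] Q2=[]
t=3-5: P3@Q0 runs 2, rem=12, quantum used, demote→Q1. Q0=[P4,P1] Q1=[P2,P3] Q2=[]
t=5-7: P4@Q0 runs 2, rem=9, quantum used, demote→Q1. Q0=[P1] Q1=[P2,P3,P4] Q2=[]
t=7-8: P1@Q0 runs 1, rem=9, I/O yield, promote→Q0. Q0=[P1] Q1=[P2,P3,P4] Q2=[]
t=8-9: P1@Q0 runs 1, rem=8, I/O yield, promote→Q0. Q0=[P1] Q1=[P2,P3,P4] Q2=[]
t=9-10: P1@Q0 runs 1, rem=7, I/O yield, promote→Q0. Q0=[P1] Q1=[P2,P3,P4] Q2=[]
t=10-11: P1@Q0 runs 1, rem=6, I/O yield, promote→Q0. Q0=[P1] Q1=[P2,P3,P4] Q2=[]
t=11-12: P1@Q0 runs 1, rem=5, I/O yield, promote→Q0. Q0=[P1] Q1=[P2,P3,P4] Q2=[]
t=12-13: P1@Q0 runs 1, rem=4, I/O yield, promote→Q0. Q0=[P1] Q1=[P2,P3,P4] Q2=[]
t=13-14: P1@Q0 runs 1, rem=3, I/O yield, promote→Q0. Q0=[P1] Q1=[P2,P3,P4] Q2=[]
t=14-15: P1@Q0 runs 1, rem=2, I/O yield, promote→Q0. Q0=[P1] Q1=[P2,P3,P4] Q2=[]
t=15-16: P1@Q0 runs 1, rem=1, I/O yield, promote→Q0. Q0=[P1] Q1=[P2,P3,P4] Q2=[]
t=16-17: P1@Q0 runs 1, rem=0, completes. Q0=[] Q1=[P2,P3,P4] Q2=[]
t=17-20: P2@Q1 runs 3, rem=9, I/O yield, promote→Q0. Q0=[P2] Q1=[P3,P4] Q2=[]
t=20-22: P2@Q0 runs 2, rem=7, quantum used, demote→Q1. Q0=[] Q1=[P3,P4,P2] Q2=[]
t=22-27: P3@Q1 runs 5, rem=7, quantum used, demote→Q2. Q0=[] Q1=[P4,P2] Q2=[P3]
t=27-32: P4@Q1 runs 5, rem=4, quantum used, demote→Q2. Q0=[] Q1=[P2] Q2=[P3,P4]
t=32-35: P2@Q1 runs 3, rem=4, I/O yield, promote→Q0. Q0=[P2] Q1=[] Q2=[P3,P4]
t=35-37: P2@Q0 runs 2, rem=2, quantum used, demote→Q1. Q0=[] Q1=[P2] Q2=[P3,P4]
t=37-39: P2@Q1 runs 2, rem=0, completes. Q0=[] Q1=[] Q2=[P3,P4]
t=39-46: P3@Q2 runs 7, rem=0, completes. Q0=[] Q1=[] Q2=[P4]
t=46-50: P4@Q2 runs 4, rem=0, completes. Q0=[] Q1=[] Q2=[]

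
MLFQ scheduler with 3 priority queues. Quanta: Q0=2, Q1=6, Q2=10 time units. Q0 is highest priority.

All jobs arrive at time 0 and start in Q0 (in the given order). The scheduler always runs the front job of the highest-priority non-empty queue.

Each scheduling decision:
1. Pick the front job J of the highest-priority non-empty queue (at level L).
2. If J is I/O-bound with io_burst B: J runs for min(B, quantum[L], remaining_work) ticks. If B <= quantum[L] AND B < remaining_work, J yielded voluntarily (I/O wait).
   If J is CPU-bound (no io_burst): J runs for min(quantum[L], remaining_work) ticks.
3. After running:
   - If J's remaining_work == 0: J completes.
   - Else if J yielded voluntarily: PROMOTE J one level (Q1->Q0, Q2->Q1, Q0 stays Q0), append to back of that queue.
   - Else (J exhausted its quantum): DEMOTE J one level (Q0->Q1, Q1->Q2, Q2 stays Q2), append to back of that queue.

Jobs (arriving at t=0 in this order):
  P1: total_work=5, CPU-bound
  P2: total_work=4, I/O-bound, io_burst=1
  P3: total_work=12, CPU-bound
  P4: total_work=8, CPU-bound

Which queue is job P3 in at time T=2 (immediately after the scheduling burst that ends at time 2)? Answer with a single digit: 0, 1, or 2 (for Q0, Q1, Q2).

Answer: 0

Derivation:
t=0-2: P1@Q0 runs 2, rem=3, quantum used, demote→Q1. Q0=[P2,P3,P4] Q1=[P1] Q2=[]
t=2-3: P2@Q0 runs 1, rem=3, I/O yield, promote→Q0. Q0=[P3,P4,P2] Q1=[P1] Q2=[]
t=3-5: P3@Q0 runs 2, rem=10, quantum used, demote→Q1. Q0=[P4,P2] Q1=[P1,P3] Q2=[]
t=5-7: P4@Q0 runs 2, rem=6, quantum used, demote→Q1. Q0=[P2] Q1=[P1,P3,P4] Q2=[]
t=7-8: P2@Q0 runs 1, rem=2, I/O yield, promote→Q0. Q0=[P2] Q1=[P1,P3,P4] Q2=[]
t=8-9: P2@Q0 runs 1, rem=1, I/O yield, promote→Q0. Q0=[P2] Q1=[P1,P3,P4] Q2=[]
t=9-10: P2@Q0 runs 1, rem=0, completes. Q0=[] Q1=[P1,P3,P4] Q2=[]
t=10-13: P1@Q1 runs 3, rem=0, completes. Q0=[] Q1=[P3,P4] Q2=[]
t=13-19: P3@Q1 runs 6, rem=4, quantum used, demote→Q2. Q0=[] Q1=[P4] Q2=[P3]
t=19-25: P4@Q1 runs 6, rem=0, completes. Q0=[] Q1=[] Q2=[P3]
t=25-29: P3@Q2 runs 4, rem=0, completes. Q0=[] Q1=[] Q2=[]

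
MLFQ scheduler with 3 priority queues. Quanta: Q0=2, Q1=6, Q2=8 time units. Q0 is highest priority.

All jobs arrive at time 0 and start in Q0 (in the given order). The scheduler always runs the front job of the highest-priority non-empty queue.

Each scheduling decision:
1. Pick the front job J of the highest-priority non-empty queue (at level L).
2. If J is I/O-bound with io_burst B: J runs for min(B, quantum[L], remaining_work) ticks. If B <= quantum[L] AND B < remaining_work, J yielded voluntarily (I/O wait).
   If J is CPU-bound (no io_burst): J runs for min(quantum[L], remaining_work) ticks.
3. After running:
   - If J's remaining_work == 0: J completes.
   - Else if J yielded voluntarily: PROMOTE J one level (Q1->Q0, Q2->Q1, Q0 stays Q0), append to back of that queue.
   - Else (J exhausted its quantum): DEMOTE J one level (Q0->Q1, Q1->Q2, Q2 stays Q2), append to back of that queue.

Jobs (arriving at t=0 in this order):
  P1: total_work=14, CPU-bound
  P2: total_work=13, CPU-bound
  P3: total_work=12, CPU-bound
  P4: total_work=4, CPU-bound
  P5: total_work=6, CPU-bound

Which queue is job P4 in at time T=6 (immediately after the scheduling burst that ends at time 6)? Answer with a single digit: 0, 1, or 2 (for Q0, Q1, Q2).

t=0-2: P1@Q0 runs 2, rem=12, quantum used, demote→Q1. Q0=[P2,P3,P4,P5] Q1=[P1] Q2=[]
t=2-4: P2@Q0 runs 2, rem=11, quantum used, demote→Q1. Q0=[P3,P4,P5] Q1=[P1,P2] Q2=[]
t=4-6: P3@Q0 runs 2, rem=10, quantum used, demote→Q1. Q0=[P4,P5] Q1=[P1,P2,P3] Q2=[]
t=6-8: P4@Q0 runs 2, rem=2, quantum used, demote→Q1. Q0=[P5] Q1=[P1,P2,P3,P4] Q2=[]
t=8-10: P5@Q0 runs 2, rem=4, quantum used, demote→Q1. Q0=[] Q1=[P1,P2,P3,P4,P5] Q2=[]
t=10-16: P1@Q1 runs 6, rem=6, quantum used, demote→Q2. Q0=[] Q1=[P2,P3,P4,P5] Q2=[P1]
t=16-22: P2@Q1 runs 6, rem=5, quantum used, demote→Q2. Q0=[] Q1=[P3,P4,P5] Q2=[P1,P2]
t=22-28: P3@Q1 runs 6, rem=4, quantum used, demote→Q2. Q0=[] Q1=[P4,P5] Q2=[P1,P2,P3]
t=28-30: P4@Q1 runs 2, rem=0, completes. Q0=[] Q1=[P5] Q2=[P1,P2,P3]
t=30-34: P5@Q1 runs 4, rem=0, completes. Q0=[] Q1=[] Q2=[P1,P2,P3]
t=34-40: P1@Q2 runs 6, rem=0, completes. Q0=[] Q1=[] Q2=[P2,P3]
t=40-45: P2@Q2 runs 5, rem=0, completes. Q0=[] Q1=[] Q2=[P3]
t=45-49: P3@Q2 runs 4, rem=0, completes. Q0=[] Q1=[] Q2=[]

Answer: 0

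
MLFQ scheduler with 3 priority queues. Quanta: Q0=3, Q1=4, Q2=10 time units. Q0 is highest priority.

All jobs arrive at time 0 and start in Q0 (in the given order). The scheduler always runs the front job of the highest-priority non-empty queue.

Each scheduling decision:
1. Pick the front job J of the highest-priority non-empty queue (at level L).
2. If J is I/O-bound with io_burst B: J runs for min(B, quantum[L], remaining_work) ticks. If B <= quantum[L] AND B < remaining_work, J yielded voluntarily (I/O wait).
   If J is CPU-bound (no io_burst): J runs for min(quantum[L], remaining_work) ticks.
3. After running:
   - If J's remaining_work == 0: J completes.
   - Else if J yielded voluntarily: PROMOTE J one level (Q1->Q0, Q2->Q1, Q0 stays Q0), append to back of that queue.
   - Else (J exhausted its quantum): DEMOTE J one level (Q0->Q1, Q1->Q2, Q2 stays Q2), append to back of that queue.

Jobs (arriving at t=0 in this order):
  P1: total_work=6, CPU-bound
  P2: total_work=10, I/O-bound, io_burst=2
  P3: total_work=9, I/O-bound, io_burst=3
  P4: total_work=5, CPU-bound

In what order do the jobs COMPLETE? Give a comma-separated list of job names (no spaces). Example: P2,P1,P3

Answer: P3,P2,P1,P4

Derivation:
t=0-3: P1@Q0 runs 3, rem=3, quantum used, demote→Q1. Q0=[P2,P3,P4] Q1=[P1] Q2=[]
t=3-5: P2@Q0 runs 2, rem=8, I/O yield, promote→Q0. Q0=[P3,P4,P2] Q1=[P1] Q2=[]
t=5-8: P3@Q0 runs 3, rem=6, I/O yield, promote→Q0. Q0=[P4,P2,P3] Q1=[P1] Q2=[]
t=8-11: P4@Q0 runs 3, rem=2, quantum used, demote→Q1. Q0=[P2,P3] Q1=[P1,P4] Q2=[]
t=11-13: P2@Q0 runs 2, rem=6, I/O yield, promote→Q0. Q0=[P3,P2] Q1=[P1,P4] Q2=[]
t=13-16: P3@Q0 runs 3, rem=3, I/O yield, promote→Q0. Q0=[P2,P3] Q1=[P1,P4] Q2=[]
t=16-18: P2@Q0 runs 2, rem=4, I/O yield, promote→Q0. Q0=[P3,P2] Q1=[P1,P4] Q2=[]
t=18-21: P3@Q0 runs 3, rem=0, completes. Q0=[P2] Q1=[P1,P4] Q2=[]
t=21-23: P2@Q0 runs 2, rem=2, I/O yield, promote→Q0. Q0=[P2] Q1=[P1,P4] Q2=[]
t=23-25: P2@Q0 runs 2, rem=0, completes. Q0=[] Q1=[P1,P4] Q2=[]
t=25-28: P1@Q1 runs 3, rem=0, completes. Q0=[] Q1=[P4] Q2=[]
t=28-30: P4@Q1 runs 2, rem=0, completes. Q0=[] Q1=[] Q2=[]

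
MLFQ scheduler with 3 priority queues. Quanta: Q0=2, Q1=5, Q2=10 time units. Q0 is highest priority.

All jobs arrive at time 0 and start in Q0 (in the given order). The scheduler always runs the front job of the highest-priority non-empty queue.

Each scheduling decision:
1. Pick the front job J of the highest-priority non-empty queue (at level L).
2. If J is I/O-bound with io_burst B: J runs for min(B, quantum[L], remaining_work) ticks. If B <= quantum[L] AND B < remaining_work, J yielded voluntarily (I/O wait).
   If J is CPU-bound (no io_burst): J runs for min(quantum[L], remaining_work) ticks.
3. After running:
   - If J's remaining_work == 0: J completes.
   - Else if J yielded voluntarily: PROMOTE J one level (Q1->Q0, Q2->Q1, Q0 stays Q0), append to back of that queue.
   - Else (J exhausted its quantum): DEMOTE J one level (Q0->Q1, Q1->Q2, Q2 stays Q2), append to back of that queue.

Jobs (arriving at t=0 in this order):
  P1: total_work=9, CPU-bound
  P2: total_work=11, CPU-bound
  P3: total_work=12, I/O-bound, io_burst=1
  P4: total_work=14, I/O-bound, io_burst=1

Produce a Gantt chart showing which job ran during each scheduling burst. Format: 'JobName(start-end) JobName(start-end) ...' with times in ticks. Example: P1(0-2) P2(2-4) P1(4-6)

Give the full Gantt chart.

Answer: P1(0-2) P2(2-4) P3(4-5) P4(5-6) P3(6-7) P4(7-8) P3(8-9) P4(9-10) P3(10-11) P4(11-12) P3(12-13) P4(13-14) P3(14-15) P4(15-16) P3(16-17) P4(17-18) P3(18-19) P4(19-20) P3(20-21) P4(21-22) P3(22-23) P4(23-24) P3(24-25) P4(25-26) P3(26-27) P4(27-28) P4(28-29) P4(29-30) P1(30-35) P2(35-40) P1(40-42) P2(42-46)

Derivation:
t=0-2: P1@Q0 runs 2, rem=7, quantum used, demote→Q1. Q0=[P2,P3,P4] Q1=[P1] Q2=[]
t=2-4: P2@Q0 runs 2, rem=9, quantum used, demote→Q1. Q0=[P3,P4] Q1=[P1,P2] Q2=[]
t=4-5: P3@Q0 runs 1, rem=11, I/O yield, promote→Q0. Q0=[P4,P3] Q1=[P1,P2] Q2=[]
t=5-6: P4@Q0 runs 1, rem=13, I/O yield, promote→Q0. Q0=[P3,P4] Q1=[P1,P2] Q2=[]
t=6-7: P3@Q0 runs 1, rem=10, I/O yield, promote→Q0. Q0=[P4,P3] Q1=[P1,P2] Q2=[]
t=7-8: P4@Q0 runs 1, rem=12, I/O yield, promote→Q0. Q0=[P3,P4] Q1=[P1,P2] Q2=[]
t=8-9: P3@Q0 runs 1, rem=9, I/O yield, promote→Q0. Q0=[P4,P3] Q1=[P1,P2] Q2=[]
t=9-10: P4@Q0 runs 1, rem=11, I/O yield, promote→Q0. Q0=[P3,P4] Q1=[P1,P2] Q2=[]
t=10-11: P3@Q0 runs 1, rem=8, I/O yield, promote→Q0. Q0=[P4,P3] Q1=[P1,P2] Q2=[]
t=11-12: P4@Q0 runs 1, rem=10, I/O yield, promote→Q0. Q0=[P3,P4] Q1=[P1,P2] Q2=[]
t=12-13: P3@Q0 runs 1, rem=7, I/O yield, promote→Q0. Q0=[P4,P3] Q1=[P1,P2] Q2=[]
t=13-14: P4@Q0 runs 1, rem=9, I/O yield, promote→Q0. Q0=[P3,P4] Q1=[P1,P2] Q2=[]
t=14-15: P3@Q0 runs 1, rem=6, I/O yield, promote→Q0. Q0=[P4,P3] Q1=[P1,P2] Q2=[]
t=15-16: P4@Q0 runs 1, rem=8, I/O yield, promote→Q0. Q0=[P3,P4] Q1=[P1,P2] Q2=[]
t=16-17: P3@Q0 runs 1, rem=5, I/O yield, promote→Q0. Q0=[P4,P3] Q1=[P1,P2] Q2=[]
t=17-18: P4@Q0 runs 1, rem=7, I/O yield, promote→Q0. Q0=[P3,P4] Q1=[P1,P2] Q2=[]
t=18-19: P3@Q0 runs 1, rem=4, I/O yield, promote→Q0. Q0=[P4,P3] Q1=[P1,P2] Q2=[]
t=19-20: P4@Q0 runs 1, rem=6, I/O yield, promote→Q0. Q0=[P3,P4] Q1=[P1,P2] Q2=[]
t=20-21: P3@Q0 runs 1, rem=3, I/O yield, promote→Q0. Q0=[P4,P3] Q1=[P1,P2] Q2=[]
t=21-22: P4@Q0 runs 1, rem=5, I/O yield, promote→Q0. Q0=[P3,P4] Q1=[P1,P2] Q2=[]
t=22-23: P3@Q0 runs 1, rem=2, I/O yield, promote→Q0. Q0=[P4,P3] Q1=[P1,P2] Q2=[]
t=23-24: P4@Q0 runs 1, rem=4, I/O yield, promote→Q0. Q0=[P3,P4] Q1=[P1,P2] Q2=[]
t=24-25: P3@Q0 runs 1, rem=1, I/O yield, promote→Q0. Q0=[P4,P3] Q1=[P1,P2] Q2=[]
t=25-26: P4@Q0 runs 1, rem=3, I/O yield, promote→Q0. Q0=[P3,P4] Q1=[P1,P2] Q2=[]
t=26-27: P3@Q0 runs 1, rem=0, completes. Q0=[P4] Q1=[P1,P2] Q2=[]
t=27-28: P4@Q0 runs 1, rem=2, I/O yield, promote→Q0. Q0=[P4] Q1=[P1,P2] Q2=[]
t=28-29: P4@Q0 runs 1, rem=1, I/O yield, promote→Q0. Q0=[P4] Q1=[P1,P2] Q2=[]
t=29-30: P4@Q0 runs 1, rem=0, completes. Q0=[] Q1=[P1,P2] Q2=[]
t=30-35: P1@Q1 runs 5, rem=2, quantum used, demote→Q2. Q0=[] Q1=[P2] Q2=[P1]
t=35-40: P2@Q1 runs 5, rem=4, quantum used, demote→Q2. Q0=[] Q1=[] Q2=[P1,P2]
t=40-42: P1@Q2 runs 2, rem=0, completes. Q0=[] Q1=[] Q2=[P2]
t=42-46: P2@Q2 runs 4, rem=0, completes. Q0=[] Q1=[] Q2=[]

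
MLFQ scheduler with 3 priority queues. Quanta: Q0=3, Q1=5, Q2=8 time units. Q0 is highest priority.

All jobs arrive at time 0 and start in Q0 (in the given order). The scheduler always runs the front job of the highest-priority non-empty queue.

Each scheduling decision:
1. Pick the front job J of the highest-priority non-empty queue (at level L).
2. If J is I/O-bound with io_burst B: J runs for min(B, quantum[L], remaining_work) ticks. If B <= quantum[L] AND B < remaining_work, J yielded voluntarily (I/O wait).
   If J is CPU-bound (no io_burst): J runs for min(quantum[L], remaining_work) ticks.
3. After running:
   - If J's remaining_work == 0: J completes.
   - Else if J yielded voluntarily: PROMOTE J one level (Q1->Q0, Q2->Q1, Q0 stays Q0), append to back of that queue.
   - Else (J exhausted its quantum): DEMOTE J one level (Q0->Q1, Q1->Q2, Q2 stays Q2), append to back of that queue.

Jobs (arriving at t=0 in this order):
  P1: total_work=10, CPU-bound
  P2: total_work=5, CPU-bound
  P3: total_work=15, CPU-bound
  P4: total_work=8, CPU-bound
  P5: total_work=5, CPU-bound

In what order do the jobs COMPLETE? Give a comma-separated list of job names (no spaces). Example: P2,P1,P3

t=0-3: P1@Q0 runs 3, rem=7, quantum used, demote→Q1. Q0=[P2,P3,P4,P5] Q1=[P1] Q2=[]
t=3-6: P2@Q0 runs 3, rem=2, quantum used, demote→Q1. Q0=[P3,P4,P5] Q1=[P1,P2] Q2=[]
t=6-9: P3@Q0 runs 3, rem=12, quantum used, demote→Q1. Q0=[P4,P5] Q1=[P1,P2,P3] Q2=[]
t=9-12: P4@Q0 runs 3, rem=5, quantum used, demote→Q1. Q0=[P5] Q1=[P1,P2,P3,P4] Q2=[]
t=12-15: P5@Q0 runs 3, rem=2, quantum used, demote→Q1. Q0=[] Q1=[P1,P2,P3,P4,P5] Q2=[]
t=15-20: P1@Q1 runs 5, rem=2, quantum used, demote→Q2. Q0=[] Q1=[P2,P3,P4,P5] Q2=[P1]
t=20-22: P2@Q1 runs 2, rem=0, completes. Q0=[] Q1=[P3,P4,P5] Q2=[P1]
t=22-27: P3@Q1 runs 5, rem=7, quantum used, demote→Q2. Q0=[] Q1=[P4,P5] Q2=[P1,P3]
t=27-32: P4@Q1 runs 5, rem=0, completes. Q0=[] Q1=[P5] Q2=[P1,P3]
t=32-34: P5@Q1 runs 2, rem=0, completes. Q0=[] Q1=[] Q2=[P1,P3]
t=34-36: P1@Q2 runs 2, rem=0, completes. Q0=[] Q1=[] Q2=[P3]
t=36-43: P3@Q2 runs 7, rem=0, completes. Q0=[] Q1=[] Q2=[]

Answer: P2,P4,P5,P1,P3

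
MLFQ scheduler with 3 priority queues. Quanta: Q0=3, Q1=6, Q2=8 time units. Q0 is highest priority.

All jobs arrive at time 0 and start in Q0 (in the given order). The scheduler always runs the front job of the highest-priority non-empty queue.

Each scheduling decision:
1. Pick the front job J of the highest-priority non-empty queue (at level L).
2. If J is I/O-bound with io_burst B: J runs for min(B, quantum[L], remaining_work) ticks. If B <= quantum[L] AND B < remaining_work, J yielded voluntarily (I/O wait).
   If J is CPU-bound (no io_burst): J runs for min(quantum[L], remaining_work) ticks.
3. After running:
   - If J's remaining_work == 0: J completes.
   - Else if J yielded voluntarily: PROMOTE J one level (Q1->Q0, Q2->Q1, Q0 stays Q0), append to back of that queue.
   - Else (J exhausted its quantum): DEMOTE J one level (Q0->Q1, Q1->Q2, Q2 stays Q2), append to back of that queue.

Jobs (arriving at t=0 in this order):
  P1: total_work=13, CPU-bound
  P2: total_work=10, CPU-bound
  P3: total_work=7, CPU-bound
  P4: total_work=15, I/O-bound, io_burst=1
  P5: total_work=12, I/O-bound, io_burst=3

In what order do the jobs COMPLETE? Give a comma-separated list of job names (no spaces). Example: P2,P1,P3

t=0-3: P1@Q0 runs 3, rem=10, quantum used, demote→Q1. Q0=[P2,P3,P4,P5] Q1=[P1] Q2=[]
t=3-6: P2@Q0 runs 3, rem=7, quantum used, demote→Q1. Q0=[P3,P4,P5] Q1=[P1,P2] Q2=[]
t=6-9: P3@Q0 runs 3, rem=4, quantum used, demote→Q1. Q0=[P4,P5] Q1=[P1,P2,P3] Q2=[]
t=9-10: P4@Q0 runs 1, rem=14, I/O yield, promote→Q0. Q0=[P5,P4] Q1=[P1,P2,P3] Q2=[]
t=10-13: P5@Q0 runs 3, rem=9, I/O yield, promote→Q0. Q0=[P4,P5] Q1=[P1,P2,P3] Q2=[]
t=13-14: P4@Q0 runs 1, rem=13, I/O yield, promote→Q0. Q0=[P5,P4] Q1=[P1,P2,P3] Q2=[]
t=14-17: P5@Q0 runs 3, rem=6, I/O yield, promote→Q0. Q0=[P4,P5] Q1=[P1,P2,P3] Q2=[]
t=17-18: P4@Q0 runs 1, rem=12, I/O yield, promote→Q0. Q0=[P5,P4] Q1=[P1,P2,P3] Q2=[]
t=18-21: P5@Q0 runs 3, rem=3, I/O yield, promote→Q0. Q0=[P4,P5] Q1=[P1,P2,P3] Q2=[]
t=21-22: P4@Q0 runs 1, rem=11, I/O yield, promote→Q0. Q0=[P5,P4] Q1=[P1,P2,P3] Q2=[]
t=22-25: P5@Q0 runs 3, rem=0, completes. Q0=[P4] Q1=[P1,P2,P3] Q2=[]
t=25-26: P4@Q0 runs 1, rem=10, I/O yield, promote→Q0. Q0=[P4] Q1=[P1,P2,P3] Q2=[]
t=26-27: P4@Q0 runs 1, rem=9, I/O yield, promote→Q0. Q0=[P4] Q1=[P1,P2,P3] Q2=[]
t=27-28: P4@Q0 runs 1, rem=8, I/O yield, promote→Q0. Q0=[P4] Q1=[P1,P2,P3] Q2=[]
t=28-29: P4@Q0 runs 1, rem=7, I/O yield, promote→Q0. Q0=[P4] Q1=[P1,P2,P3] Q2=[]
t=29-30: P4@Q0 runs 1, rem=6, I/O yield, promote→Q0. Q0=[P4] Q1=[P1,P2,P3] Q2=[]
t=30-31: P4@Q0 runs 1, rem=5, I/O yield, promote→Q0. Q0=[P4] Q1=[P1,P2,P3] Q2=[]
t=31-32: P4@Q0 runs 1, rem=4, I/O yield, promote→Q0. Q0=[P4] Q1=[P1,P2,P3] Q2=[]
t=32-33: P4@Q0 runs 1, rem=3, I/O yield, promote→Q0. Q0=[P4] Q1=[P1,P2,P3] Q2=[]
t=33-34: P4@Q0 runs 1, rem=2, I/O yield, promote→Q0. Q0=[P4] Q1=[P1,P2,P3] Q2=[]
t=34-35: P4@Q0 runs 1, rem=1, I/O yield, promote→Q0. Q0=[P4] Q1=[P1,P2,P3] Q2=[]
t=35-36: P4@Q0 runs 1, rem=0, completes. Q0=[] Q1=[P1,P2,P3] Q2=[]
t=36-42: P1@Q1 runs 6, rem=4, quantum used, demote→Q2. Q0=[] Q1=[P2,P3] Q2=[P1]
t=42-48: P2@Q1 runs 6, rem=1, quantum used, demote→Q2. Q0=[] Q1=[P3] Q2=[P1,P2]
t=48-52: P3@Q1 runs 4, rem=0, completes. Q0=[] Q1=[] Q2=[P1,P2]
t=52-56: P1@Q2 runs 4, rem=0, completes. Q0=[] Q1=[] Q2=[P2]
t=56-57: P2@Q2 runs 1, rem=0, completes. Q0=[] Q1=[] Q2=[]

Answer: P5,P4,P3,P1,P2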